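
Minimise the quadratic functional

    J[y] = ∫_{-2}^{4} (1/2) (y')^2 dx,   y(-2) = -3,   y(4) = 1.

The Lagrangian is L = (1/2) (y')^2.
Compute ∂L/∂y = 0, ∂L/∂y' = y'.
The Euler-Lagrange equation d/dx(∂L/∂y') − ∂L/∂y = 0 reduces to
    y'' = 0.
Its general solution is
    y(x) = A x + B,
with A, B fixed by the endpoint conditions.
Applying the endpoint conditions y(-2) = -3 and y(4) = 1: solve A·-2 + B = -3 and A·4 + B = 1. Subtracting gives A(4 − -2) = 1 − -3, so A = 2/3, and B = -3 − A·-2 = -5/3. Therefore
    y(x) = (2/3) x - 5/3.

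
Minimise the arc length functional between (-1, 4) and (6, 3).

Arc-length functional: J[y] = ∫ sqrt(1 + (y')^2) dx.
Lagrangian L = sqrt(1 + (y')^2) has no explicit y dependence, so ∂L/∂y = 0 and the Euler-Lagrange equation gives
    d/dx( y' / sqrt(1 + (y')^2) ) = 0  ⇒  y' / sqrt(1 + (y')^2) = const.
Hence y' is constant, so y(x) is affine.
Fitting the endpoints (-1, 4) and (6, 3):
    slope m = (3 − 4) / (6 − (-1)) = -1/7,
    intercept c = 4 − m·(-1) = 27/7.
Extremal: y(x) = (-1/7) x + 27/7.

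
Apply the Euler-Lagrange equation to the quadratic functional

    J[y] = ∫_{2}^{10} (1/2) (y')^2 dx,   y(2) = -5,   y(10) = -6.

The Lagrangian is L = (1/2) (y')^2.
Compute ∂L/∂y = 0, ∂L/∂y' = y'.
The Euler-Lagrange equation d/dx(∂L/∂y') − ∂L/∂y = 0 reduces to
    y'' = 0.
Its general solution is
    y(x) = A x + B,
with A, B fixed by the endpoint conditions.
Applying the endpoint conditions y(2) = -5 and y(10) = -6: solve A·2 + B = -5 and A·10 + B = -6. Subtracting gives A(10 − 2) = -6 − -5, so A = -1/8, and B = -5 − A·2 = -19/4. Therefore
    y(x) = (-1/8) x - 19/4.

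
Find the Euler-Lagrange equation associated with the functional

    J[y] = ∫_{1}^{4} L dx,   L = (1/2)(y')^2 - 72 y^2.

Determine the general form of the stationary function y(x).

The Lagrangian is L = (1/2)(y')^2 - 72 y^2.
∂L/∂y = -144y.
∂L/∂y' = y'.
The Euler-Lagrange equation d/dx(∂L/∂y') − ∂L/∂y = 0 becomes:
    y'' + 144 y = 0
General solution: y(x) = A sin(12x) + B cos(12x), where A and B are arbitrary constants fixed by the endpoint conditions.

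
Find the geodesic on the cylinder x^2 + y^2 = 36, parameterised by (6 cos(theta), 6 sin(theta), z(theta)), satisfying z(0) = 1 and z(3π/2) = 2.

Parameterise the cylinder of radius R = 6 as
    r(θ) = (6 cos θ, 6 sin θ, z(θ)).
The arc-length element is
    ds = sqrt(36 + (dz/dθ)^2) dθ,
so the Lagrangian is L = sqrt(36 + z'^2).
L depends on z' only, not on z or θ, so ∂L/∂z = 0 and
    ∂L/∂z' = z' / sqrt(36 + z'^2).
The Euler-Lagrange equation gives
    d/dθ( z' / sqrt(36 + z'^2) ) = 0,
so z' is constant. Integrating once:
    z(θ) = a θ + b,
a helix on the cylinder (a straight line when the cylinder is unrolled). The constants a, b are determined by the endpoint conditions.
With endpoint conditions z(0) = 1 and z(3π/2) = 2: from z(0) = b we get b = 1, and a·3π/2 + 1 = 2 gives a = 2/(3π), so
    z(θ) = (2/(3π)) θ + 1.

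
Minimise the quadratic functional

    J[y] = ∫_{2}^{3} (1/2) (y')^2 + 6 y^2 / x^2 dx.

The Lagrangian is L = (1/2) (y')^2 + 6 y^2 / x^2.
Compute ∂L/∂y = 12y/x^2, ∂L/∂y' = y'.
The Euler-Lagrange equation d/dx(∂L/∂y') − ∂L/∂y = 0 reduces to
    y'' − 12/x^2 · y = 0  (x > 0).
Its general solution is
    y(x) = A x^4 + B x^(-3),
with A, B fixed by the endpoint conditions.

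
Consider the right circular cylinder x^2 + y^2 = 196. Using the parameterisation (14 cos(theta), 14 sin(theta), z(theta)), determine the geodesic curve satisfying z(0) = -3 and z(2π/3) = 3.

Parameterise the cylinder of radius R = 14 as
    r(θ) = (14 cos θ, 14 sin θ, z(θ)).
The arc-length element is
    ds = sqrt(196 + (dz/dθ)^2) dθ,
so the Lagrangian is L = sqrt(196 + z'^2).
L depends on z' only, not on z or θ, so ∂L/∂z = 0 and
    ∂L/∂z' = z' / sqrt(196 + z'^2).
The Euler-Lagrange equation gives
    d/dθ( z' / sqrt(196 + z'^2) ) = 0,
so z' is constant. Integrating once:
    z(θ) = a θ + b,
a helix on the cylinder (a straight line when the cylinder is unrolled). The constants a, b are determined by the endpoint conditions.
With endpoint conditions z(0) = -3 and z(2π/3) = 3: from z(0) = b we get b = -3, and a·2π/3 + -3 = 3 gives a = 9/π, so
    z(θ) = (9/π) θ − 3.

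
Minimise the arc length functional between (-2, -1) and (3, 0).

Arc-length functional: J[y] = ∫ sqrt(1 + (y')^2) dx.
Lagrangian L = sqrt(1 + (y')^2) has no explicit y dependence, so ∂L/∂y = 0 and the Euler-Lagrange equation gives
    d/dx( y' / sqrt(1 + (y')^2) ) = 0  ⇒  y' / sqrt(1 + (y')^2) = const.
Hence y' is constant, so y(x) is affine.
Fitting the endpoints (-2, -1) and (3, 0):
    slope m = (0 − (-1)) / (3 − (-2)) = 1/5,
    intercept c = (-1) − m·(-2) = -3/5.
Extremal: y(x) = (1/5) x - 3/5.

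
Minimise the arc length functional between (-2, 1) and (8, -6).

Arc-length functional: J[y] = ∫ sqrt(1 + (y')^2) dx.
Lagrangian L = sqrt(1 + (y')^2) has no explicit y dependence, so ∂L/∂y = 0 and the Euler-Lagrange equation gives
    d/dx( y' / sqrt(1 + (y')^2) ) = 0  ⇒  y' / sqrt(1 + (y')^2) = const.
Hence y' is constant, so y(x) is affine.
Fitting the endpoints (-2, 1) and (8, -6):
    slope m = ((-6) − 1) / (8 − (-2)) = -7/10,
    intercept c = 1 − m·(-2) = -2/5.
Extremal: y(x) = (-7/10) x - 2/5.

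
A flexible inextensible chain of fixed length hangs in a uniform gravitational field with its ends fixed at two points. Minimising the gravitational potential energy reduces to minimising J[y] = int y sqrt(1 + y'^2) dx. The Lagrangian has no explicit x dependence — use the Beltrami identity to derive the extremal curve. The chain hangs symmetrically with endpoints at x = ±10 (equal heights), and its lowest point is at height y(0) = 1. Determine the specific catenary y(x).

The Lagrangian L(y, y') = y sqrt(1 + y'^2) has no explicit x dependence, so the Beltrami identity applies:
    L − y' ∂L/∂y' = C.
Compute ∂L/∂y' = y · y' / sqrt(1 + y'^2). Then
    L − y' ∂L/∂y'
    = y sqrt(1 + y'^2) − y · y'^2 / sqrt(1 + y'^2)
    = y (1 + y'^2 − y'^2) / sqrt(1 + y'^2)
    = y / sqrt(1 + y'^2) = C.
Squaring gives y^2 = C^2 (1 + y'^2), i.e.
    y'^2 = y^2 / C^2 − 1.
Separating variables,
    dy / sqrt(y^2 − C^2) = dx / C,
and integrating gives arccosh(y / C) = (x − a)/C, so
    y(x) = C cosh((x − a)/C),
the catenary. The constants C and a are fixed by the two endpoint conditions (and, for the hanging-chain problem, the length constraint selects C).
Now fit the given data. The endpoints x = ±10 are symmetric at equal height, so the catenary is even about its minimum: a = 0 and y(x) = C cosh(x/C). The lowest point is y(0) = C cosh(0) = C, and we are told y(0) = 1, so C = 1. Therefore
    y(x) = cosh(x),
and at the endpoints
    y(±10) = cosh(10).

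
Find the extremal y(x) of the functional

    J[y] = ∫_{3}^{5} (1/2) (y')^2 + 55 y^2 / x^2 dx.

The Lagrangian is L = (1/2) (y')^2 + 55 y^2 / x^2.
Compute ∂L/∂y = 110y/x^2, ∂L/∂y' = y'.
The Euler-Lagrange equation d/dx(∂L/∂y') − ∂L/∂y = 0 reduces to
    y'' − 110/x^2 · y = 0  (x > 0).
Its general solution is
    y(x) = A x^11 + B x^(-10),
with A, B fixed by the endpoint conditions.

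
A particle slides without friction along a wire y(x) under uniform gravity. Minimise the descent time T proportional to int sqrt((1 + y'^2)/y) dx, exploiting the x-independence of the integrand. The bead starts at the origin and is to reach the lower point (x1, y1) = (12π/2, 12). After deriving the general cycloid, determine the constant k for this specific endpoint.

The Lagrangian L = sqrt((1 + y'^2) / y) has no explicit x dependence, so the Beltrami identity applies:
    L − y' ∂L/∂y' = C.
Compute ∂L/∂y' = y' / sqrt(y (1 + y'^2)).
Substitute:
    sqrt((1 + y'^2)/y) − y'·y' / sqrt(y (1 + y'^2))
    = (1 + y'^2) / sqrt(y (1 + y'^2)) − y'^2 / sqrt(y (1 + y'^2))
    = 1 / sqrt(y (1 + y'^2)) = C.
Squaring and rearranging gives the first integral
    y (1 + y'^2) = 1/C^2 =: k   (constant).
Solving this first-order ODE by the substitution
    y = (k/2)(1 − cos θ)
yields the cycloid parameterisation
    x(θ) = (k/2)(θ − sin θ),   y(θ) = (k/2)(1 − cos θ).
The constant k is fixed by the endpoint condition.
Now fit the given lower endpoint (x1, y1) = (12π/2, 12). At the bottom of the first arch (θ = π), the parametric equations give
    y(π) = (k/2)(1 − cos π) = k,
    x(π) = (k/2)(π − sin π) = kπ/2.
Matching y(π) = 12 gives k = 12, consistent with x(π) = 12π/2. Therefore the specific cycloid is
    x(θ) = (12/2)(θ − sin θ),   y(θ) = (12/2)(1 − cos θ).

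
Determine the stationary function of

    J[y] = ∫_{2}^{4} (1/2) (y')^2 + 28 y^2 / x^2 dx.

The Lagrangian is L = (1/2) (y')^2 + 28 y^2 / x^2.
Compute ∂L/∂y = 56y/x^2, ∂L/∂y' = y'.
The Euler-Lagrange equation d/dx(∂L/∂y') − ∂L/∂y = 0 reduces to
    y'' − 56/x^2 · y = 0  (x > 0).
Its general solution is
    y(x) = A x^8 + B x^(-7),
with A, B fixed by the endpoint conditions.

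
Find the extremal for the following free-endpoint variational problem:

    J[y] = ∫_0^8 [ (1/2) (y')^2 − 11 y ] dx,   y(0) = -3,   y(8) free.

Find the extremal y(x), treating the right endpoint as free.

The Lagrangian L = (1/2) (y')^2 − 11 y gives
    ∂L/∂y = −11,   ∂L/∂y' = y'.
Euler-Lagrange: d/dx(y') − (−11) = 0, i.e. y'' + 11 = 0, so
    y(x) = −(11/2) x^2 + C1 x + C2.
Fixed left endpoint y(0) = -3 ⇒ C2 = -3.
The right endpoint x = 8 is free, so the natural (transversality) condition is ∂L/∂y' |_{x=8} = 0, i.e. y'(8) = 0.
Compute y'(x) = −11 x + C1, so y'(8) = −88 + C1 = 0 ⇒ C1 = 88.
Therefore the extremal is
    y(x) = −(11/2) x^2 + 88 x − 3.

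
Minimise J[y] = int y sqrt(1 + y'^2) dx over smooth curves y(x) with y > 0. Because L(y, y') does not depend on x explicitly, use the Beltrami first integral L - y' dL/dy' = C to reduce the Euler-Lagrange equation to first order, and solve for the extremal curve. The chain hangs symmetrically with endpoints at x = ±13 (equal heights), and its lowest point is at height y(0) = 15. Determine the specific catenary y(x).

The Lagrangian L(y, y') = y sqrt(1 + y'^2) has no explicit x dependence, so the Beltrami identity applies:
    L − y' ∂L/∂y' = C.
Compute ∂L/∂y' = y · y' / sqrt(1 + y'^2). Then
    L − y' ∂L/∂y'
    = y sqrt(1 + y'^2) − y · y'^2 / sqrt(1 + y'^2)
    = y (1 + y'^2 − y'^2) / sqrt(1 + y'^2)
    = y / sqrt(1 + y'^2) = C.
Squaring gives y^2 = C^2 (1 + y'^2), i.e.
    y'^2 = y^2 / C^2 − 1.
Separating variables,
    dy / sqrt(y^2 − C^2) = dx / C,
and integrating gives arccosh(y / C) = (x − a)/C, so
    y(x) = C cosh((x − a)/C),
the catenary. The constants C and a are fixed by the two endpoint conditions (and, for the hanging-chain problem, the length constraint selects C).
Now fit the given data. The endpoints x = ±13 are symmetric at equal height, so the catenary is even about its minimum: a = 0 and y(x) = C cosh(x/C). The lowest point is y(0) = C cosh(0) = C, and we are told y(0) = 15, so C = 15. Therefore
    y(x) = 15 cosh(x/15),
and at the endpoints
    y(±13) = 15 cosh(13/15).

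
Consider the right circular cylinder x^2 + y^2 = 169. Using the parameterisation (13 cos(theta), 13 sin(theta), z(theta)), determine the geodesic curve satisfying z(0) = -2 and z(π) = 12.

Parameterise the cylinder of radius R = 13 as
    r(θ) = (13 cos θ, 13 sin θ, z(θ)).
The arc-length element is
    ds = sqrt(169 + (dz/dθ)^2) dθ,
so the Lagrangian is L = sqrt(169 + z'^2).
L depends on z' only, not on z or θ, so ∂L/∂z = 0 and
    ∂L/∂z' = z' / sqrt(169 + z'^2).
The Euler-Lagrange equation gives
    d/dθ( z' / sqrt(169 + z'^2) ) = 0,
so z' is constant. Integrating once:
    z(θ) = a θ + b,
a helix on the cylinder (a straight line when the cylinder is unrolled). The constants a, b are determined by the endpoint conditions.
With endpoint conditions z(0) = -2 and z(π) = 12: from z(0) = b we get b = -2, and a·π + -2 = 12 gives a = 14/π, so
    z(θ) = (14/π) θ − 2.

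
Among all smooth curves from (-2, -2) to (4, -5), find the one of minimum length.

Arc-length functional: J[y] = ∫ sqrt(1 + (y')^2) dx.
Lagrangian L = sqrt(1 + (y')^2) has no explicit y dependence, so ∂L/∂y = 0 and the Euler-Lagrange equation gives
    d/dx( y' / sqrt(1 + (y')^2) ) = 0  ⇒  y' / sqrt(1 + (y')^2) = const.
Hence y' is constant, so y(x) is affine.
Fitting the endpoints (-2, -2) and (4, -5):
    slope m = ((-5) − (-2)) / (4 − (-2)) = -1/2,
    intercept c = (-2) − m·(-2) = -3.
Extremal: y(x) = (-1/2) x - 3.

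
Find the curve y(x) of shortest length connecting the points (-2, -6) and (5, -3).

Arc-length functional: J[y] = ∫ sqrt(1 + (y')^2) dx.
Lagrangian L = sqrt(1 + (y')^2) has no explicit y dependence, so ∂L/∂y = 0 and the Euler-Lagrange equation gives
    d/dx( y' / sqrt(1 + (y')^2) ) = 0  ⇒  y' / sqrt(1 + (y')^2) = const.
Hence y' is constant, so y(x) is affine.
Fitting the endpoints (-2, -6) and (5, -3):
    slope m = ((-3) − (-6)) / (5 − (-2)) = 3/7,
    intercept c = (-6) − m·(-2) = -36/7.
Extremal: y(x) = (3/7) x - 36/7.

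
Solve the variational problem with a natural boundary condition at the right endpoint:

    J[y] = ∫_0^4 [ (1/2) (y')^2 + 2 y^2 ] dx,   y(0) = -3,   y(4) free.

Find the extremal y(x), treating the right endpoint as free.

The Lagrangian L = (1/2) (y')^2 + 2 y^2 gives
    ∂L/∂y = 4 y,   ∂L/∂y' = y'.
Euler-Lagrange: y'' − 4 y = 0.
With k = 2, the general solution is
    y(x) = A cosh(2 x) + B sinh(2 x).
Fixed left endpoint y(0) = -3 ⇒ A = -3.
The right endpoint x = 4 is free, so the natural (transversality) condition is ∂L/∂y' |_{x=4} = 0, i.e. y'(4) = 0.
Compute y'(x) = A k sinh(k x) + B k cosh(k x), so
    y'(4) = A k sinh(k·4) + B k cosh(k·4) = 0
    ⇒ B = −A tanh(k·4) = 3 tanh(2·4).
Therefore the extremal is
    y(x) = −3 cosh(2 x) + 3 tanh(2·4) sinh(2 x).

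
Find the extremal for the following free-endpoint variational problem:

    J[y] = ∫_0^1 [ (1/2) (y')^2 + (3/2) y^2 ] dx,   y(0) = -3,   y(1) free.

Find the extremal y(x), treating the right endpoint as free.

The Lagrangian L = (1/2) (y')^2 + (3/2) y^2 gives
    ∂L/∂y = 3 y,   ∂L/∂y' = y'.
Euler-Lagrange: y'' − 3 y = 0.
With k = sqrt(3), the general solution is
    y(x) = A cosh(sqrt(3) x) + B sinh(sqrt(3) x).
Fixed left endpoint y(0) = -3 ⇒ A = -3.
The right endpoint x = 1 is free, so the natural (transversality) condition is ∂L/∂y' |_{x=1} = 0, i.e. y'(1) = 0.
Compute y'(x) = A k sinh(k x) + B k cosh(k x), so
    y'(1) = A k sinh(k·1) + B k cosh(k·1) = 0
    ⇒ B = −A tanh(k·1) = 3 tanh(sqrt(3)·1).
Therefore the extremal is
    y(x) = −3 cosh(sqrt(3) x) + 3 tanh(sqrt(3)·1) sinh(sqrt(3) x).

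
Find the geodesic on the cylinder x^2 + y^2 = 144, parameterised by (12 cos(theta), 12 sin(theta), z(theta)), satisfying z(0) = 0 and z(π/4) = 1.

Parameterise the cylinder of radius R = 12 as
    r(θ) = (12 cos θ, 12 sin θ, z(θ)).
The arc-length element is
    ds = sqrt(144 + (dz/dθ)^2) dθ,
so the Lagrangian is L = sqrt(144 + z'^2).
L depends on z' only, not on z or θ, so ∂L/∂z = 0 and
    ∂L/∂z' = z' / sqrt(144 + z'^2).
The Euler-Lagrange equation gives
    d/dθ( z' / sqrt(144 + z'^2) ) = 0,
so z' is constant. Integrating once:
    z(θ) = a θ + b,
a helix on the cylinder (a straight line when the cylinder is unrolled). The constants a, b are determined by the endpoint conditions.
With endpoint conditions z(0) = 0 and z(π/4) = 1: from z(0) = b we get b = 0, and a·π/4 + 0 = 1 gives a = 4/π, so
    z(θ) = (4/π) θ.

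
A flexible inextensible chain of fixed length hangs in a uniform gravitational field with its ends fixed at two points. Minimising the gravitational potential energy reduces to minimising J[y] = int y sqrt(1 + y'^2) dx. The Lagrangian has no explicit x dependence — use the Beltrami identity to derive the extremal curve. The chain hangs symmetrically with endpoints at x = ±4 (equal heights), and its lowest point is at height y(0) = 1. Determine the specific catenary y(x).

The Lagrangian L(y, y') = y sqrt(1 + y'^2) has no explicit x dependence, so the Beltrami identity applies:
    L − y' ∂L/∂y' = C.
Compute ∂L/∂y' = y · y' / sqrt(1 + y'^2). Then
    L − y' ∂L/∂y'
    = y sqrt(1 + y'^2) − y · y'^2 / sqrt(1 + y'^2)
    = y (1 + y'^2 − y'^2) / sqrt(1 + y'^2)
    = y / sqrt(1 + y'^2) = C.
Squaring gives y^2 = C^2 (1 + y'^2), i.e.
    y'^2 = y^2 / C^2 − 1.
Separating variables,
    dy / sqrt(y^2 − C^2) = dx / C,
and integrating gives arccosh(y / C) = (x − a)/C, so
    y(x) = C cosh((x − a)/C),
the catenary. The constants C and a are fixed by the two endpoint conditions (and, for the hanging-chain problem, the length constraint selects C).
Now fit the given data. The endpoints x = ±4 are symmetric at equal height, so the catenary is even about its minimum: a = 0 and y(x) = C cosh(x/C). The lowest point is y(0) = C cosh(0) = C, and we are told y(0) = 1, so C = 1. Therefore
    y(x) = cosh(x),
and at the endpoints
    y(±4) = cosh(4).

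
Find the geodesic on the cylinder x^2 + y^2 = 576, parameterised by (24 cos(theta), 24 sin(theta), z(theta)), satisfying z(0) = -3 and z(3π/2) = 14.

Parameterise the cylinder of radius R = 24 as
    r(θ) = (24 cos θ, 24 sin θ, z(θ)).
The arc-length element is
    ds = sqrt(576 + (dz/dθ)^2) dθ,
so the Lagrangian is L = sqrt(576 + z'^2).
L depends on z' only, not on z or θ, so ∂L/∂z = 0 and
    ∂L/∂z' = z' / sqrt(576 + z'^2).
The Euler-Lagrange equation gives
    d/dθ( z' / sqrt(576 + z'^2) ) = 0,
so z' is constant. Integrating once:
    z(θ) = a θ + b,
a helix on the cylinder (a straight line when the cylinder is unrolled). The constants a, b are determined by the endpoint conditions.
With endpoint conditions z(0) = -3 and z(3π/2) = 14: from z(0) = b we get b = -3, and a·3π/2 + -3 = 14 gives a = 34/(3π), so
    z(θ) = (34/(3π)) θ − 3.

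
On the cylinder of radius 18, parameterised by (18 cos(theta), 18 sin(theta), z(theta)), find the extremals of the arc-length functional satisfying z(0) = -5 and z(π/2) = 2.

Parameterise the cylinder of radius R = 18 as
    r(θ) = (18 cos θ, 18 sin θ, z(θ)).
The arc-length element is
    ds = sqrt(324 + (dz/dθ)^2) dθ,
so the Lagrangian is L = sqrt(324 + z'^2).
L depends on z' only, not on z or θ, so ∂L/∂z = 0 and
    ∂L/∂z' = z' / sqrt(324 + z'^2).
The Euler-Lagrange equation gives
    d/dθ( z' / sqrt(324 + z'^2) ) = 0,
so z' is constant. Integrating once:
    z(θ) = a θ + b,
a helix on the cylinder (a straight line when the cylinder is unrolled). The constants a, b are determined by the endpoint conditions.
With endpoint conditions z(0) = -5 and z(π/2) = 2: from z(0) = b we get b = -5, and a·π/2 + -5 = 2 gives a = 14/π, so
    z(θ) = (14/π) θ − 5.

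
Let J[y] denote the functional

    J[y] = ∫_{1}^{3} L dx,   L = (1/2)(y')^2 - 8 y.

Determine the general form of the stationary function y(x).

The Lagrangian is L = (1/2)(y')^2 - 8 y.
∂L/∂y = -8.
∂L/∂y' = y'.
The Euler-Lagrange equation d/dx(∂L/∂y') − ∂L/∂y = 0 becomes:
    y'' + 8 = 0
General solution: y(x) = -4 x^2 + A x + B, where A and B are arbitrary constants fixed by the endpoint conditions.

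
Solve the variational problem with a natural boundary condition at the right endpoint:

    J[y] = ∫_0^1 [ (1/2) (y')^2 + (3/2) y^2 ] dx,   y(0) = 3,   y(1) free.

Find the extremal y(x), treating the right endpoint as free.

The Lagrangian L = (1/2) (y')^2 + (3/2) y^2 gives
    ∂L/∂y = 3 y,   ∂L/∂y' = y'.
Euler-Lagrange: y'' − 3 y = 0.
With k = sqrt(3), the general solution is
    y(x) = A cosh(sqrt(3) x) + B sinh(sqrt(3) x).
Fixed left endpoint y(0) = 3 ⇒ A = 3.
The right endpoint x = 1 is free, so the natural (transversality) condition is ∂L/∂y' |_{x=1} = 0, i.e. y'(1) = 0.
Compute y'(x) = A k sinh(k x) + B k cosh(k x), so
    y'(1) = A k sinh(k·1) + B k cosh(k·1) = 0
    ⇒ B = −A tanh(k·1) = − 3 tanh(sqrt(3)·1).
Therefore the extremal is
    y(x) = 3 cosh(sqrt(3) x) − 3 tanh(sqrt(3)·1) sinh(sqrt(3) x).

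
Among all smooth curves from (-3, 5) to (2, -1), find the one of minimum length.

Arc-length functional: J[y] = ∫ sqrt(1 + (y')^2) dx.
Lagrangian L = sqrt(1 + (y')^2) has no explicit y dependence, so ∂L/∂y = 0 and the Euler-Lagrange equation gives
    d/dx( y' / sqrt(1 + (y')^2) ) = 0  ⇒  y' / sqrt(1 + (y')^2) = const.
Hence y' is constant, so y(x) is affine.
Fitting the endpoints (-3, 5) and (2, -1):
    slope m = ((-1) − 5) / (2 − (-3)) = -6/5,
    intercept c = 5 − m·(-3) = 7/5.
Extremal: y(x) = (-6/5) x + 7/5.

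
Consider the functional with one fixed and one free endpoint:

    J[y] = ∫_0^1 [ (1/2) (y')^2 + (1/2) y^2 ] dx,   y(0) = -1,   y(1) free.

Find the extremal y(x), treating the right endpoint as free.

The Lagrangian L = (1/2) (y')^2 + (1/2) y^2 gives
    ∂L/∂y = 1 y,   ∂L/∂y' = y'.
Euler-Lagrange: y'' − y = 0.
With k = 1, the general solution is
    y(x) = A cosh(x) + B sinh(x).
Fixed left endpoint y(0) = -1 ⇒ A = -1.
The right endpoint x = 1 is free, so the natural (transversality) condition is ∂L/∂y' |_{x=1} = 0, i.e. y'(1) = 0.
Compute y'(x) = A k sinh(k x) + B k cosh(k x), so
    y'(1) = A k sinh(k·1) + B k cosh(k·1) = 0
    ⇒ B = −A tanh(k·1) = tanh(1·1).
Therefore the extremal is
    y(x) = −cosh(1 x) + tanh(1·1) sinh(1 x).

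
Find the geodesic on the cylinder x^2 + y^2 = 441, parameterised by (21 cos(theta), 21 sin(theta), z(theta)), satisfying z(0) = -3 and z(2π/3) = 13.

Parameterise the cylinder of radius R = 21 as
    r(θ) = (21 cos θ, 21 sin θ, z(θ)).
The arc-length element is
    ds = sqrt(441 + (dz/dθ)^2) dθ,
so the Lagrangian is L = sqrt(441 + z'^2).
L depends on z' only, not on z or θ, so ∂L/∂z = 0 and
    ∂L/∂z' = z' / sqrt(441 + z'^2).
The Euler-Lagrange equation gives
    d/dθ( z' / sqrt(441 + z'^2) ) = 0,
so z' is constant. Integrating once:
    z(θ) = a θ + b,
a helix on the cylinder (a straight line when the cylinder is unrolled). The constants a, b are determined by the endpoint conditions.
With endpoint conditions z(0) = -3 and z(2π/3) = 13: from z(0) = b we get b = -3, and a·2π/3 + -3 = 13 gives a = 24/π, so
    z(θ) = (24/π) θ − 3.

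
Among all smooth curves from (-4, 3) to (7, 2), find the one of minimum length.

Arc-length functional: J[y] = ∫ sqrt(1 + (y')^2) dx.
Lagrangian L = sqrt(1 + (y')^2) has no explicit y dependence, so ∂L/∂y = 0 and the Euler-Lagrange equation gives
    d/dx( y' / sqrt(1 + (y')^2) ) = 0  ⇒  y' / sqrt(1 + (y')^2) = const.
Hence y' is constant, so y(x) is affine.
Fitting the endpoints (-4, 3) and (7, 2):
    slope m = (2 − 3) / (7 − (-4)) = -1/11,
    intercept c = 3 − m·(-4) = 29/11.
Extremal: y(x) = (-1/11) x + 29/11.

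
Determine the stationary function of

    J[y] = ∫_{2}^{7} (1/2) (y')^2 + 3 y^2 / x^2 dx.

The Lagrangian is L = (1/2) (y')^2 + 3 y^2 / x^2.
Compute ∂L/∂y = 6y/x^2, ∂L/∂y' = y'.
The Euler-Lagrange equation d/dx(∂L/∂y') − ∂L/∂y = 0 reduces to
    y'' − 6/x^2 · y = 0  (x > 0).
Its general solution is
    y(x) = A x^3 + B x^(-2),
with A, B fixed by the endpoint conditions.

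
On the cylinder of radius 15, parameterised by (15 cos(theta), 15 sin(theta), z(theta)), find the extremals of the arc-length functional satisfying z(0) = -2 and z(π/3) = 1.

Parameterise the cylinder of radius R = 15 as
    r(θ) = (15 cos θ, 15 sin θ, z(θ)).
The arc-length element is
    ds = sqrt(225 + (dz/dθ)^2) dθ,
so the Lagrangian is L = sqrt(225 + z'^2).
L depends on z' only, not on z or θ, so ∂L/∂z = 0 and
    ∂L/∂z' = z' / sqrt(225 + z'^2).
The Euler-Lagrange equation gives
    d/dθ( z' / sqrt(225 + z'^2) ) = 0,
so z' is constant. Integrating once:
    z(θ) = a θ + b,
a helix on the cylinder (a straight line when the cylinder is unrolled). The constants a, b are determined by the endpoint conditions.
With endpoint conditions z(0) = -2 and z(π/3) = 1: from z(0) = b we get b = -2, and a·π/3 + -2 = 1 gives a = 9/π, so
    z(θ) = (9/π) θ − 2.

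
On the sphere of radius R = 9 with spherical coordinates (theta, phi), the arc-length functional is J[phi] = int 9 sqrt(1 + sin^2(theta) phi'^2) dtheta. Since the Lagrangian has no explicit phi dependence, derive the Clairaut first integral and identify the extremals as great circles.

On the sphere of radius R = 9 with spherical coordinates (θ, φ), the induced metric is
    ds^2 = 81(dθ^2 + sin^2(θ) dφ^2).
Parameterise by θ; the arc-length functional is
    J[φ] = ∫ 9 sqrt(1 + sin^2(θ) (dφ/dθ)^2) dθ,
so L = 9 sqrt(1 + sin^2(θ) φ'^2). Compute
    ∂L/∂φ = 0  (L has no explicit φ dependence),
    ∂L/∂φ' = 9 sin^2(θ) φ' / sqrt(1 + sin^2(θ) φ'^2).
Since ∂L/∂φ = 0, the Euler-Lagrange equation
    d/dθ(∂L/∂φ') − ∂L/∂φ = 0
reduces to d/dθ(∂L/∂φ') = 0, i.e. the momentum conjugate to φ is conserved:
    9 sin^2(θ) φ' / sqrt(1 + sin^2(θ) φ'^2) = C.
The overall factor of 9 is constant, so dividing through gives Clairaut's relation sin^2(θ) φ' / sqrt(1 + sin^2(θ) φ'^2) = C' (with C' = C/9). Solving for φ' and integrating gives the great-circle family
    cot(θ) = A cos(φ − φ_0),
i.e. the intersection of the sphere with a plane through the origin. The two constants A and φ_0 (equivalently C and one phase) are fixed by the two endpoint conditions.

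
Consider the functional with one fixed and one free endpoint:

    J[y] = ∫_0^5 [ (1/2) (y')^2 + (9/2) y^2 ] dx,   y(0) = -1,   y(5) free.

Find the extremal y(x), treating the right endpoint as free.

The Lagrangian L = (1/2) (y')^2 + (9/2) y^2 gives
    ∂L/∂y = 9 y,   ∂L/∂y' = y'.
Euler-Lagrange: y'' − 9 y = 0.
With k = 3, the general solution is
    y(x) = A cosh(3 x) + B sinh(3 x).
Fixed left endpoint y(0) = -1 ⇒ A = -1.
The right endpoint x = 5 is free, so the natural (transversality) condition is ∂L/∂y' |_{x=5} = 0, i.e. y'(5) = 0.
Compute y'(x) = A k sinh(k x) + B k cosh(k x), so
    y'(5) = A k sinh(k·5) + B k cosh(k·5) = 0
    ⇒ B = −A tanh(k·5) = tanh(3·5).
Therefore the extremal is
    y(x) = −cosh(3 x) + tanh(3·5) sinh(3 x).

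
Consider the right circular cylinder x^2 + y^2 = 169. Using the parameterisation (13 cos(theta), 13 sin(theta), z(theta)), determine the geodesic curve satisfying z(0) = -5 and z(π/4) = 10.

Parameterise the cylinder of radius R = 13 as
    r(θ) = (13 cos θ, 13 sin θ, z(θ)).
The arc-length element is
    ds = sqrt(169 + (dz/dθ)^2) dθ,
so the Lagrangian is L = sqrt(169 + z'^2).
L depends on z' only, not on z or θ, so ∂L/∂z = 0 and
    ∂L/∂z' = z' / sqrt(169 + z'^2).
The Euler-Lagrange equation gives
    d/dθ( z' / sqrt(169 + z'^2) ) = 0,
so z' is constant. Integrating once:
    z(θ) = a θ + b,
a helix on the cylinder (a straight line when the cylinder is unrolled). The constants a, b are determined by the endpoint conditions.
With endpoint conditions z(0) = -5 and z(π/4) = 10: from z(0) = b we get b = -5, and a·π/4 + -5 = 10 gives a = 60/π, so
    z(θ) = (60/π) θ − 5.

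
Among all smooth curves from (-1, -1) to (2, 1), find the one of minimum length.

Arc-length functional: J[y] = ∫ sqrt(1 + (y')^2) dx.
Lagrangian L = sqrt(1 + (y')^2) has no explicit y dependence, so ∂L/∂y = 0 and the Euler-Lagrange equation gives
    d/dx( y' / sqrt(1 + (y')^2) ) = 0  ⇒  y' / sqrt(1 + (y')^2) = const.
Hence y' is constant, so y(x) is affine.
Fitting the endpoints (-1, -1) and (2, 1):
    slope m = (1 − (-1)) / (2 − (-1)) = 2/3,
    intercept c = (-1) − m·(-1) = -1/3.
Extremal: y(x) = (2/3) x - 1/3.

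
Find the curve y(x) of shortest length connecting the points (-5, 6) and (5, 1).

Arc-length functional: J[y] = ∫ sqrt(1 + (y')^2) dx.
Lagrangian L = sqrt(1 + (y')^2) has no explicit y dependence, so ∂L/∂y = 0 and the Euler-Lagrange equation gives
    d/dx( y' / sqrt(1 + (y')^2) ) = 0  ⇒  y' / sqrt(1 + (y')^2) = const.
Hence y' is constant, so y(x) is affine.
Fitting the endpoints (-5, 6) and (5, 1):
    slope m = (1 − 6) / (5 − (-5)) = -1/2,
    intercept c = 6 − m·(-5) = 7/2.
Extremal: y(x) = (-1/2) x + 7/2.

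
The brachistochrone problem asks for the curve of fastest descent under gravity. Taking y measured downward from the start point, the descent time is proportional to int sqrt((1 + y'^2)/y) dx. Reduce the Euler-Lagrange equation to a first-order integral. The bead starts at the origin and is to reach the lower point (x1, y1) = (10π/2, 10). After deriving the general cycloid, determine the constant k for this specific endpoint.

The Lagrangian L = sqrt((1 + y'^2) / y) has no explicit x dependence, so the Beltrami identity applies:
    L − y' ∂L/∂y' = C.
Compute ∂L/∂y' = y' / sqrt(y (1 + y'^2)).
Substitute:
    sqrt((1 + y'^2)/y) − y'·y' / sqrt(y (1 + y'^2))
    = (1 + y'^2) / sqrt(y (1 + y'^2)) − y'^2 / sqrt(y (1 + y'^2))
    = 1 / sqrt(y (1 + y'^2)) = C.
Squaring and rearranging gives the first integral
    y (1 + y'^2) = 1/C^2 =: k   (constant).
Solving this first-order ODE by the substitution
    y = (k/2)(1 − cos θ)
yields the cycloid parameterisation
    x(θ) = (k/2)(θ − sin θ),   y(θ) = (k/2)(1 − cos θ).
The constant k is fixed by the endpoint condition.
Now fit the given lower endpoint (x1, y1) = (10π/2, 10). At the bottom of the first arch (θ = π), the parametric equations give
    y(π) = (k/2)(1 − cos π) = k,
    x(π) = (k/2)(π − sin π) = kπ/2.
Matching y(π) = 10 gives k = 10, consistent with x(π) = 10π/2. Therefore the specific cycloid is
    x(θ) = (10/2)(θ − sin θ),   y(θ) = (10/2)(1 − cos θ).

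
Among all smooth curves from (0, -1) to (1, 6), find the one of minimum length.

Arc-length functional: J[y] = ∫ sqrt(1 + (y')^2) dx.
Lagrangian L = sqrt(1 + (y')^2) has no explicit y dependence, so ∂L/∂y = 0 and the Euler-Lagrange equation gives
    d/dx( y' / sqrt(1 + (y')^2) ) = 0  ⇒  y' / sqrt(1 + (y')^2) = const.
Hence y' is constant, so y(x) is affine.
Fitting the endpoints (0, -1) and (1, 6):
    slope m = (6 − (-1)) / (1 − 0) = 7,
    intercept c = (-1) − m·0 = -1.
Extremal: y(x) = 7 x - 1.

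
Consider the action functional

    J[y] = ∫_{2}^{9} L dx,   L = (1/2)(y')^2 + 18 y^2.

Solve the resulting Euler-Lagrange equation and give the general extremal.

The Lagrangian is L = (1/2)(y')^2 + 18 y^2.
∂L/∂y = 36y.
∂L/∂y' = y'.
The Euler-Lagrange equation d/dx(∂L/∂y') − ∂L/∂y = 0 becomes:
    y'' - 36 y = 0
General solution: y(x) = A e^(6x) + B e^(-6x), where A and B are arbitrary constants fixed by the endpoint conditions.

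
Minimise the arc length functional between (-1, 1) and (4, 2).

Arc-length functional: J[y] = ∫ sqrt(1 + (y')^2) dx.
Lagrangian L = sqrt(1 + (y')^2) has no explicit y dependence, so ∂L/∂y = 0 and the Euler-Lagrange equation gives
    d/dx( y' / sqrt(1 + (y')^2) ) = 0  ⇒  y' / sqrt(1 + (y')^2) = const.
Hence y' is constant, so y(x) is affine.
Fitting the endpoints (-1, 1) and (4, 2):
    slope m = (2 − 1) / (4 − (-1)) = 1/5,
    intercept c = 1 − m·(-1) = 6/5.
Extremal: y(x) = (1/5) x + 6/5.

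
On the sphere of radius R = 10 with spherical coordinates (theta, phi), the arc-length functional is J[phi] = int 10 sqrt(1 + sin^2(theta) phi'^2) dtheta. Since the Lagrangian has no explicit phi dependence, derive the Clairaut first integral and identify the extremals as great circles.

On the sphere of radius R = 10 with spherical coordinates (θ, φ), the induced metric is
    ds^2 = 100(dθ^2 + sin^2(θ) dφ^2).
Parameterise by θ; the arc-length functional is
    J[φ] = ∫ 10 sqrt(1 + sin^2(θ) (dφ/dθ)^2) dθ,
so L = 10 sqrt(1 + sin^2(θ) φ'^2). Compute
    ∂L/∂φ = 0  (L has no explicit φ dependence),
    ∂L/∂φ' = 10 sin^2(θ) φ' / sqrt(1 + sin^2(θ) φ'^2).
Since ∂L/∂φ = 0, the Euler-Lagrange equation
    d/dθ(∂L/∂φ') − ∂L/∂φ = 0
reduces to d/dθ(∂L/∂φ') = 0, i.e. the momentum conjugate to φ is conserved:
    10 sin^2(θ) φ' / sqrt(1 + sin^2(θ) φ'^2) = C.
The overall factor of 10 is constant, so dividing through gives Clairaut's relation sin^2(θ) φ' / sqrt(1 + sin^2(θ) φ'^2) = C' (with C' = C/10). Solving for φ' and integrating gives the great-circle family
    cot(θ) = A cos(φ − φ_0),
i.e. the intersection of the sphere with a plane through the origin. The two constants A and φ_0 (equivalently C and one phase) are fixed by the two endpoint conditions.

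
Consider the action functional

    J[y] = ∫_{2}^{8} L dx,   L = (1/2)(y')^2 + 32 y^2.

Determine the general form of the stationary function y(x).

The Lagrangian is L = (1/2)(y')^2 + 32 y^2.
∂L/∂y = 64y.
∂L/∂y' = y'.
The Euler-Lagrange equation d/dx(∂L/∂y') − ∂L/∂y = 0 becomes:
    y'' - 64 y = 0
General solution: y(x) = A e^(8x) + B e^(-8x), where A and B are arbitrary constants fixed by the endpoint conditions.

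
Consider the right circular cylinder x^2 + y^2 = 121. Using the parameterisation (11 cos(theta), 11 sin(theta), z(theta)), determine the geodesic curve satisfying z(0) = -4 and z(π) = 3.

Parameterise the cylinder of radius R = 11 as
    r(θ) = (11 cos θ, 11 sin θ, z(θ)).
The arc-length element is
    ds = sqrt(121 + (dz/dθ)^2) dθ,
so the Lagrangian is L = sqrt(121 + z'^2).
L depends on z' only, not on z or θ, so ∂L/∂z = 0 and
    ∂L/∂z' = z' / sqrt(121 + z'^2).
The Euler-Lagrange equation gives
    d/dθ( z' / sqrt(121 + z'^2) ) = 0,
so z' is constant. Integrating once:
    z(θ) = a θ + b,
a helix on the cylinder (a straight line when the cylinder is unrolled). The constants a, b are determined by the endpoint conditions.
With endpoint conditions z(0) = -4 and z(π) = 3: from z(0) = b we get b = -4, and a·π + -4 = 3 gives a = 7/π, so
    z(θ) = (7/π) θ − 4.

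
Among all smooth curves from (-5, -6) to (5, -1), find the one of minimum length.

Arc-length functional: J[y] = ∫ sqrt(1 + (y')^2) dx.
Lagrangian L = sqrt(1 + (y')^2) has no explicit y dependence, so ∂L/∂y = 0 and the Euler-Lagrange equation gives
    d/dx( y' / sqrt(1 + (y')^2) ) = 0  ⇒  y' / sqrt(1 + (y')^2) = const.
Hence y' is constant, so y(x) is affine.
Fitting the endpoints (-5, -6) and (5, -1):
    slope m = ((-1) − (-6)) / (5 − (-5)) = 1/2,
    intercept c = (-6) − m·(-5) = -7/2.
Extremal: y(x) = (1/2) x - 7/2.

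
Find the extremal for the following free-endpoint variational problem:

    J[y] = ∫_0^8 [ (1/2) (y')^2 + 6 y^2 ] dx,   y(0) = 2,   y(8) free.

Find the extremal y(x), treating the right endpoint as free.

The Lagrangian L = (1/2) (y')^2 + 6 y^2 gives
    ∂L/∂y = 12 y,   ∂L/∂y' = y'.
Euler-Lagrange: y'' − 12 y = 0.
With k = sqrt(12), the general solution is
    y(x) = A cosh(sqrt(12) x) + B sinh(sqrt(12) x).
Fixed left endpoint y(0) = 2 ⇒ A = 2.
The right endpoint x = 8 is free, so the natural (transversality) condition is ∂L/∂y' |_{x=8} = 0, i.e. y'(8) = 0.
Compute y'(x) = A k sinh(k x) + B k cosh(k x), so
    y'(8) = A k sinh(k·8) + B k cosh(k·8) = 0
    ⇒ B = −A tanh(k·8) = − 2 tanh(sqrt(12)·8).
Therefore the extremal is
    y(x) = 2 cosh(sqrt(12) x) − 2 tanh(sqrt(12)·8) sinh(sqrt(12) x).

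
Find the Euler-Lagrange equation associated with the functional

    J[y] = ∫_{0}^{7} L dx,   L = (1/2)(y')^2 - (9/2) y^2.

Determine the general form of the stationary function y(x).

The Lagrangian is L = (1/2)(y')^2 - (9/2) y^2.
∂L/∂y = -9y.
∂L/∂y' = y'.
The Euler-Lagrange equation d/dx(∂L/∂y') − ∂L/∂y = 0 becomes:
    y'' + 9 y = 0
General solution: y(x) = A sin(3x) + B cos(3x), where A and B are arbitrary constants fixed by the endpoint conditions.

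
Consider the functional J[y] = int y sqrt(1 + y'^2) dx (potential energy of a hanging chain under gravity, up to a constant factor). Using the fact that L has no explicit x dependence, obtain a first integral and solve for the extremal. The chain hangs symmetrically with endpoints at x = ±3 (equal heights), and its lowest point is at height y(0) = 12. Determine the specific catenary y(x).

The Lagrangian L(y, y') = y sqrt(1 + y'^2) has no explicit x dependence, so the Beltrami identity applies:
    L − y' ∂L/∂y' = C.
Compute ∂L/∂y' = y · y' / sqrt(1 + y'^2). Then
    L − y' ∂L/∂y'
    = y sqrt(1 + y'^2) − y · y'^2 / sqrt(1 + y'^2)
    = y (1 + y'^2 − y'^2) / sqrt(1 + y'^2)
    = y / sqrt(1 + y'^2) = C.
Squaring gives y^2 = C^2 (1 + y'^2), i.e.
    y'^2 = y^2 / C^2 − 1.
Separating variables,
    dy / sqrt(y^2 − C^2) = dx / C,
and integrating gives arccosh(y / C) = (x − a)/C, so
    y(x) = C cosh((x − a)/C),
the catenary. The constants C and a are fixed by the two endpoint conditions (and, for the hanging-chain problem, the length constraint selects C).
Now fit the given data. The endpoints x = ±3 are symmetric at equal height, so the catenary is even about its minimum: a = 0 and y(x) = C cosh(x/C). The lowest point is y(0) = C cosh(0) = C, and we are told y(0) = 12, so C = 12. Therefore
    y(x) = 12 cosh(x/12),
and at the endpoints
    y(±3) = 12 cosh(3/12).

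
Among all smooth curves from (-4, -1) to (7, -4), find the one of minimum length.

Arc-length functional: J[y] = ∫ sqrt(1 + (y')^2) dx.
Lagrangian L = sqrt(1 + (y')^2) has no explicit y dependence, so ∂L/∂y = 0 and the Euler-Lagrange equation gives
    d/dx( y' / sqrt(1 + (y')^2) ) = 0  ⇒  y' / sqrt(1 + (y')^2) = const.
Hence y' is constant, so y(x) is affine.
Fitting the endpoints (-4, -1) and (7, -4):
    slope m = ((-4) − (-1)) / (7 − (-4)) = -3/11,
    intercept c = (-1) − m·(-4) = -23/11.
Extremal: y(x) = (-3/11) x - 23/11.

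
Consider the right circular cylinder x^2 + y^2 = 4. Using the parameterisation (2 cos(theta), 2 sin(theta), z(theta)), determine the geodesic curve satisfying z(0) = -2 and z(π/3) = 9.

Parameterise the cylinder of radius R = 2 as
    r(θ) = (2 cos θ, 2 sin θ, z(θ)).
The arc-length element is
    ds = sqrt(4 + (dz/dθ)^2) dθ,
so the Lagrangian is L = sqrt(4 + z'^2).
L depends on z' only, not on z or θ, so ∂L/∂z = 0 and
    ∂L/∂z' = z' / sqrt(4 + z'^2).
The Euler-Lagrange equation gives
    d/dθ( z' / sqrt(4 + z'^2) ) = 0,
so z' is constant. Integrating once:
    z(θ) = a θ + b,
a helix on the cylinder (a straight line when the cylinder is unrolled). The constants a, b are determined by the endpoint conditions.
With endpoint conditions z(0) = -2 and z(π/3) = 9: from z(0) = b we get b = -2, and a·π/3 + -2 = 9 gives a = 33/π, so
    z(θ) = (33/π) θ − 2.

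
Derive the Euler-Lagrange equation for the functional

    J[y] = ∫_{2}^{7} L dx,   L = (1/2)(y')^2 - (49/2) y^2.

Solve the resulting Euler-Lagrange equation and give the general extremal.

The Lagrangian is L = (1/2)(y')^2 - (49/2) y^2.
∂L/∂y = -49y.
∂L/∂y' = y'.
The Euler-Lagrange equation d/dx(∂L/∂y') − ∂L/∂y = 0 becomes:
    y'' + 49 y = 0
General solution: y(x) = A sin(7x) + B cos(7x), where A and B are arbitrary constants fixed by the endpoint conditions.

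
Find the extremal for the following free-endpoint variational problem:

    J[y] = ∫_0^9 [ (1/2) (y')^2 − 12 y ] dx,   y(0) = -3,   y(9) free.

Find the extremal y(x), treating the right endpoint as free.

The Lagrangian L = (1/2) (y')^2 − 12 y gives
    ∂L/∂y = −12,   ∂L/∂y' = y'.
Euler-Lagrange: d/dx(y') − (−12) = 0, i.e. y'' + 12 = 0, so
    y(x) = −(12/2) x^2 + C1 x + C2.
Fixed left endpoint y(0) = -3 ⇒ C2 = -3.
The right endpoint x = 9 is free, so the natural (transversality) condition is ∂L/∂y' |_{x=9} = 0, i.e. y'(9) = 0.
Compute y'(x) = −12 x + C1, so y'(9) = −108 + C1 = 0 ⇒ C1 = 108.
Therefore the extremal is
    y(x) = −6 x^2 + 108 x − 3.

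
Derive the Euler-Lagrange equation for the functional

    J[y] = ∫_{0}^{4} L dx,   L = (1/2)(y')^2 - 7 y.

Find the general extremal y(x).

The Lagrangian is L = (1/2)(y')^2 - 7 y.
∂L/∂y = -7.
∂L/∂y' = y'.
The Euler-Lagrange equation d/dx(∂L/∂y') − ∂L/∂y = 0 becomes:
    y'' + 7 = 0
General solution: y(x) = -(7/2) x^2 + A x + B, where A and B are arbitrary constants fixed by the endpoint conditions.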